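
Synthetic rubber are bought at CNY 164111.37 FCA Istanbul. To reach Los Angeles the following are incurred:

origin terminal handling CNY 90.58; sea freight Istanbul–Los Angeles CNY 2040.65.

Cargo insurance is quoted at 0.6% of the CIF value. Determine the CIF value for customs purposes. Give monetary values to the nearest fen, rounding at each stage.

CIF value: CNY 167246.08

Let C be the CIF value. C = FCA price + pre-shipment costs + freight + 0.6% × C
C − 0.6% × C = 164111.37 + 90.58 + 2040.65
0.994 × C = 166242.60
C = 166242.60 / 0.994 = 167246.08
Insurance premium = 0.6% × 167246.08 = 1003.48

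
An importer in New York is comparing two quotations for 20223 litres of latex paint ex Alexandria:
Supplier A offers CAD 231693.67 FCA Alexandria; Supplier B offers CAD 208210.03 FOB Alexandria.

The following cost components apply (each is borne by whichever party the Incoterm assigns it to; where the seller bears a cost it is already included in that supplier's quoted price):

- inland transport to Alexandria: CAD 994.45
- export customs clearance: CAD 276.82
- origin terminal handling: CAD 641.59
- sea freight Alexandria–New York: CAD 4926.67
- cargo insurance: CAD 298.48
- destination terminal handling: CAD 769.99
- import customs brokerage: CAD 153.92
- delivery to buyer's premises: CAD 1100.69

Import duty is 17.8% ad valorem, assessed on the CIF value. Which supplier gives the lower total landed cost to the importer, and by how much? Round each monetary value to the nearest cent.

Supplier A (FCA):
CIF value = FCA price + origin terminal + freight + insurance = 231693.67 + 641.59 + 4926.67 + 298.48 = 237560.41
Import duty = 237560.41 × 17.8% = 42285.75
Buyer bears (A): 641.59 + 4926.67 + 298.48 + 769.99 + 153.92 + 1100.69 = 7891.34
Landed cost (A) = invoice 231693.67 + 7891.34 + duty 42285.75 = 281870.76
Supplier B (FOB):
CIF value = FOB price + freight + insurance = 208210.03 + 4926.67 + 298.48 = 213435.18
Import duty = 213435.18 × 17.8% = 37991.46
Buyer bears (B): 4926.67 + 298.48 + 769.99 + 153.92 + 1100.69 = 7249.75
Landed cost (B) = invoice 208210.03 + 7249.75 + duty 37991.46 = 253451.24
Difference = |281870.76 − 253451.24| = 28419.52

Supplier B is cheaper by CAD 28419.52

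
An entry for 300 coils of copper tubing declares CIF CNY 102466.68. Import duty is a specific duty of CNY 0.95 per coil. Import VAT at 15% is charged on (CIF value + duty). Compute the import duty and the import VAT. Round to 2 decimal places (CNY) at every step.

Import duty: CNY 285.00; import VAT: CNY 15412.75

Import duty = 300 × 0.95 = 285.00
VAT base = CIF + duty = 102466.68 + 285.00 = 102751.68
Import VAT = 102751.68 × 15% = 15412.75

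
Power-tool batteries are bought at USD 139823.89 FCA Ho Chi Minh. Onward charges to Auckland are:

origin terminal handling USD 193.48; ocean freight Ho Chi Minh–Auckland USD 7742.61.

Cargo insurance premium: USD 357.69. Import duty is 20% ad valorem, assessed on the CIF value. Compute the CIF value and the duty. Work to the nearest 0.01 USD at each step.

CIF value: USD 148117.67; import duty: USD 29623.53

CIF = FCA price + pre-shipment costs + freight + insurance
CIF = 139823.89 + 193.48 + 7742.61 + 357.69 = 148117.67
Import duty = 148117.67 × 20% = 29623.53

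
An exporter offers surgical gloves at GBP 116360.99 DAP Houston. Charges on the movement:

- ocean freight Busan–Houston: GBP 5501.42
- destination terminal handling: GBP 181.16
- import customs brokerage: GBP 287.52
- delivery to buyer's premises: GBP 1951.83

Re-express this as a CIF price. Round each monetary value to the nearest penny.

CIF price: GBP 114228.00

Not relevant to the conversion: freight — on the seller under both DAP and CIF; already in the DAP price and stays in the CIF price. brokerage — on the buyer under both terms; not part of either seller's price.
From DAP to CIF, the seller no longer bears: destination terminal, delivery.
CIF price = 116360.99 − 181.16 − 1951.83 = 114228.00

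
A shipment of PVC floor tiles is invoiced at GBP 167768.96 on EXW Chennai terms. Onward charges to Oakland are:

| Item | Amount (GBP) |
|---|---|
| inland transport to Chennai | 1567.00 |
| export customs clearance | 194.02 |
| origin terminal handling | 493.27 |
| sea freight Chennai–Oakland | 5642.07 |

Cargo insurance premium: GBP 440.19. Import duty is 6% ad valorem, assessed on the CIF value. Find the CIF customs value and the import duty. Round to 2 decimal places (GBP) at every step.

CIF value: GBP 176105.51; import duty: GBP 10566.33

CIF = EXW price + pre-shipment costs + freight + insurance
CIF = 167768.96 + 1567.00 + 194.02 + 493.27 + 5642.07 + 440.19 = 176105.51
Import duty = 176105.51 × 6% = 10566.33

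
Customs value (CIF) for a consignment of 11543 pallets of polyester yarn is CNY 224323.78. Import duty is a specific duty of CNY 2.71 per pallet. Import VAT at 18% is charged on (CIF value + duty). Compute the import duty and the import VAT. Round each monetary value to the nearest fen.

Import duty: CNY 31281.53; import VAT: CNY 46008.96

Import duty = 11543 × 2.71 = 31281.53
VAT base = CIF + duty = 224323.78 + 31281.53 = 255605.31
Import VAT = 255605.31 × 18% = 46008.96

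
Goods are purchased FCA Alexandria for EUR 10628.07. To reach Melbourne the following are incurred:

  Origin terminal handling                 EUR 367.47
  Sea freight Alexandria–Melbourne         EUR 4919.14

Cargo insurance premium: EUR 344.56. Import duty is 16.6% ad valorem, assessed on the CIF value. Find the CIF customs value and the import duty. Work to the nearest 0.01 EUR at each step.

CIF value: EUR 16259.24; import duty: EUR 2699.03

CIF = FCA price + pre-shipment costs + freight + insurance
CIF = 10628.07 + 367.47 + 4919.14 + 344.56 = 16259.24
Import duty = 16259.24 × 16.6% = 2699.03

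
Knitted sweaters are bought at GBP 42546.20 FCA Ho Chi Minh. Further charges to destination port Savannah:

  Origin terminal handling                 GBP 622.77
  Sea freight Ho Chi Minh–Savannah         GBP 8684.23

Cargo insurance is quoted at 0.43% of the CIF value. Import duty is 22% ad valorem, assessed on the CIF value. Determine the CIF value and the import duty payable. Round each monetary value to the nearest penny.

CIF value: GBP 52077.13; import duty: GBP 11456.97

Let C be the CIF value. C = FCA price + pre-shipment costs + freight + 0.43% × C
C − 0.43% × C = 42546.20 + 622.77 + 8684.23
0.9957 × C = 51853.20
C = 51853.20 / 0.9957 = 52077.13
Insurance premium = 0.43% × 52077.13 = 223.93
Import duty = 52077.13 × 22% = 11456.97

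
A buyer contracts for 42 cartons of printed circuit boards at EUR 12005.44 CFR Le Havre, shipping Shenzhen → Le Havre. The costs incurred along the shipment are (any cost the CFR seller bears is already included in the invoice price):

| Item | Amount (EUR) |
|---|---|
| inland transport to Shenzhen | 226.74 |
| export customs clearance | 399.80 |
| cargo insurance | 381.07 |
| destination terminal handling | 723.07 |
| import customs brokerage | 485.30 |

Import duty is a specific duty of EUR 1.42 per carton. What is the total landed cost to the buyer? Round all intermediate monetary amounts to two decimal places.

CFR: the seller pays costs through ocean freight to the destination port, but not insurance.
Already in the invoice (seller's account under CFR): inland to port, export clearance — exclude.
CIF value = CFR price + insurance = 12005.44 + 381.07 = 12386.51
Import duty = 42 × 1.42 = 59.64
Buyer bears: insurance 381.07 + destination terminal 723.07 + brokerage 485.30 + duty 59.64 = 1649.08
Landed cost = invoice 12005.44 + 1649.08 = 13654.52

Total landed cost: EUR 13654.52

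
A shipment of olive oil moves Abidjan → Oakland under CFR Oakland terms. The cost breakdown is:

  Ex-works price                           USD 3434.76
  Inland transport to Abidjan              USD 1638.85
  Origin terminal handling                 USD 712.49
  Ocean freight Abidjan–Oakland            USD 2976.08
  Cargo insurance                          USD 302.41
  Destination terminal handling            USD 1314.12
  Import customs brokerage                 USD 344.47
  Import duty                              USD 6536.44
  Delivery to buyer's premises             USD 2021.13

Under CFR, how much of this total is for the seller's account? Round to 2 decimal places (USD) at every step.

CFR: the seller pays costs through ocean freight to the destination port, but not insurance.
Seller's account: goods 3434.76 + inland to port 1638.85 + origin terminal 712.49 + freight 2976.08 = 8762.18
Buyer's account: insurance 302.41 + destination terminal 1314.12 + brokerage 344.47 + duty 6536.44 + delivery 2021.13 = 10518.57

Seller's account: USD 8762.18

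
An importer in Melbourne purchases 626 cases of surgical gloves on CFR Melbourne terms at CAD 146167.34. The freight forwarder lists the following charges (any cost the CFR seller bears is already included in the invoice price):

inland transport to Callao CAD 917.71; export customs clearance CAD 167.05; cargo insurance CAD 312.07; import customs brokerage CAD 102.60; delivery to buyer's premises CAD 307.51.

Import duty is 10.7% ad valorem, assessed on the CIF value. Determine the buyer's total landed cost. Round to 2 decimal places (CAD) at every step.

Total landed cost: CAD 162562.82

CFR: the seller pays costs through ocean freight to the destination port, but not insurance.
Already in the invoice (seller's account under CFR): inland to port, export clearance — exclude.
CIF value = CFR price + insurance = 146167.34 + 312.07 = 146479.41
Import duty = 146479.41 × 10.7% = 15673.30
Buyer bears: insurance 312.07 + brokerage 102.60 + delivery 307.51 + duty 15673.30 = 16395.48
Landed cost = invoice 146167.34 + 16395.48 = 162562.82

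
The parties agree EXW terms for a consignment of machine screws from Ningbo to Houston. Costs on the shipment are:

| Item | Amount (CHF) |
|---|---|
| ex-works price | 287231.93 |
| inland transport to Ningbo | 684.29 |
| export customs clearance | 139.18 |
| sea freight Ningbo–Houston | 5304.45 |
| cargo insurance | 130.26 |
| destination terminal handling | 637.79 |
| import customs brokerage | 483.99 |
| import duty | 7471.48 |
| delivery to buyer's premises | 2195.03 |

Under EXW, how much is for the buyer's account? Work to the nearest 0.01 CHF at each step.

EXW: the seller makes goods available at their premises; the buyer bears all onward costs.
Seller's account: goods 287231.93 = 287231.93
Buyer's account: inland to port 684.29 + export clearance 139.18 + freight 5304.45 + insurance 130.26 + destination terminal 637.79 + brokerage 483.99 + duty 7471.48 + delivery 2195.03 = 17046.47

Buyer's account: CHF 17046.47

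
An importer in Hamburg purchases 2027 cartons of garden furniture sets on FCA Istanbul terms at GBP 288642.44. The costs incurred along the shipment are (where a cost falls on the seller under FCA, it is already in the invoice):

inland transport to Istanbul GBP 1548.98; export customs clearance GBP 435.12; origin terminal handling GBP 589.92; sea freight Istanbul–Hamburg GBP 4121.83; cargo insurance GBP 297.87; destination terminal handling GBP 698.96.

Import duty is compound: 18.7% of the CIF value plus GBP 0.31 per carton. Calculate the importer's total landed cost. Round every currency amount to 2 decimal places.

Total landed cost: GBP 349892.33

FCA: the seller delivers export-cleared goods to the carrier; the buyer bears costs from that point.
Already in the invoice (seller's account under FCA): inland to port, export clearance — exclude.
CIF value = FCA price + origin terminal + freight + insurance = 288642.44 + 589.92 + 4121.83 + 297.87 = 293652.06
Ad valorem component: 293652.06 × 18.7% = 54912.94
Specific component: 2027 × 0.31 = 628.37
Import duty = 54912.94 + 628.37 = 55541.31
Buyer bears: origin terminal 589.92 + freight 4121.83 + insurance 297.87 + destination terminal 698.96 + duty 55541.31 = 61249.89
Landed cost = invoice 288642.44 + 61249.89 = 349892.33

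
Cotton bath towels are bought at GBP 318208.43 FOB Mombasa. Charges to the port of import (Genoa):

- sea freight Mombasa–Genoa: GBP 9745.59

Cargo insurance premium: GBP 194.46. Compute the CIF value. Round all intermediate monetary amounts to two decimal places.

CIF = FOB price + freight + insurance
CIF = 318208.43 + 9745.59 + 194.46 = 328148.48

CIF value: GBP 328148.48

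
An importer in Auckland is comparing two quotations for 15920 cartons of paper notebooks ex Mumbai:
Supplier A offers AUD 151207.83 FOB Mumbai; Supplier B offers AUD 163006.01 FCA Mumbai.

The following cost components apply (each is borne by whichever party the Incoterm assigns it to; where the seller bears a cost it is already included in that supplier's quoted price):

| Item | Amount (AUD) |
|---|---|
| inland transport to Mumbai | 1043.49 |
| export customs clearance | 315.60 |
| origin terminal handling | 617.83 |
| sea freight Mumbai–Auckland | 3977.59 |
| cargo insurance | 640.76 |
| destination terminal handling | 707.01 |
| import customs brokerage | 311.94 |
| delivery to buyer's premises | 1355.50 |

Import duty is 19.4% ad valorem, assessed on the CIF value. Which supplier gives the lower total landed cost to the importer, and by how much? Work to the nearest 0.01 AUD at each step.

Supplier A is cheaper by AUD 14824.71

Supplier A (FOB):
CIF value = FOB price + freight + insurance = 151207.83 + 3977.59 + 640.76 = 155826.18
Import duty = 155826.18 × 19.4% = 30230.28
Buyer bears (A): 3977.59 + 640.76 + 707.01 + 311.94 + 1355.50 = 6992.80
Landed cost (A) = invoice 151207.83 + 6992.80 + duty 30230.28 = 188430.91
Supplier B (FCA):
CIF value = FCA price + origin terminal + freight + insurance = 163006.01 + 617.83 + 3977.59 + 640.76 = 168242.19
Import duty = 168242.19 × 19.4% = 32638.98
Buyer bears (B): 617.83 + 3977.59 + 640.76 + 707.01 + 311.94 + 1355.50 = 7610.63
Landed cost (B) = invoice 163006.01 + 7610.63 + duty 32638.98 = 203255.62
Difference = |188430.91 − 203255.62| = 14824.71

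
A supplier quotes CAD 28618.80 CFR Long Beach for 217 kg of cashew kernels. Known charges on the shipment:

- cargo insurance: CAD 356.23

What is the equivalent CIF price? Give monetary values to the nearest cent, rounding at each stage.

From CFR to CIF, the seller additionally bears: insurance.
CIF price = 28618.80 + 356.23 = 28975.03

CIF price: CAD 28975.03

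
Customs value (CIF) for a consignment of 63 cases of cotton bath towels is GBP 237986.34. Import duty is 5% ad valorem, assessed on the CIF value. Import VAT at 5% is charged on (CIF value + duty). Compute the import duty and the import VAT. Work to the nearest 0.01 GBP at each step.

Import duty: GBP 11899.32; import VAT: GBP 12494.28

Import duty = 237986.34 × 5% = 11899.32
VAT base = CIF + duty = 237986.34 + 11899.32 = 249885.66
Import VAT = 249885.66 × 5% = 12494.28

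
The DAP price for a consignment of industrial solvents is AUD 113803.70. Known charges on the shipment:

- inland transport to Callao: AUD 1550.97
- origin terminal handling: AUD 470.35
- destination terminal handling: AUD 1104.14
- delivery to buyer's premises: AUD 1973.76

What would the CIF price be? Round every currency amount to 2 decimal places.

CIF price: AUD 110725.80

Not relevant to the conversion: origin terminal, inland to port — on the seller under both DAP and CIF; already in the DAP price and stays in the CIF price.
From DAP to CIF, the seller no longer bears: destination terminal, delivery.
CIF price = 113803.70 − 1104.14 − 1973.76 = 110725.80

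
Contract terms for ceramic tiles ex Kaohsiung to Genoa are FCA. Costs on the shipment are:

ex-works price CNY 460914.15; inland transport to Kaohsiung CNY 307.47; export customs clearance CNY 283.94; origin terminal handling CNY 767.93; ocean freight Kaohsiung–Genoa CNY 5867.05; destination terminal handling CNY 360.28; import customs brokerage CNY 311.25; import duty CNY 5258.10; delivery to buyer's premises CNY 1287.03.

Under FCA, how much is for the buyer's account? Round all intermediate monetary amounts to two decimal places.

Buyer's account: CNY 13851.64

FCA: the seller delivers export-cleared goods to the carrier; the buyer bears costs from that point.
Seller's account: goods 460914.15 + inland to port 307.47 + export clearance 283.94 = 461505.56
Buyer's account: origin terminal 767.93 + freight 5867.05 + destination terminal 360.28 + brokerage 311.25 + duty 5258.10 + delivery 1287.03 = 13851.64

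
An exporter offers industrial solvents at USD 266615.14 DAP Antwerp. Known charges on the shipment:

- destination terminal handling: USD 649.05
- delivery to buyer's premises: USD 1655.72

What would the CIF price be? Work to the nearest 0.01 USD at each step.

CIF price: USD 264310.37

From DAP to CIF, the seller no longer bears: destination terminal, delivery.
CIF price = 266615.14 − 649.05 − 1655.72 = 264310.37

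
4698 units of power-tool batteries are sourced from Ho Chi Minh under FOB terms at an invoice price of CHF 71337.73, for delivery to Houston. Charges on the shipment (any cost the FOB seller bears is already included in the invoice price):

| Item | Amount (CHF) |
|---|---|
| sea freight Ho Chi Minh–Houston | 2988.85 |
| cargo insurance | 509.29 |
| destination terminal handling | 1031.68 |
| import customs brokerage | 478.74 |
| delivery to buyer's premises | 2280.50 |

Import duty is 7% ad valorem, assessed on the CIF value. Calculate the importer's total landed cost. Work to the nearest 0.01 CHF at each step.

Total landed cost: CHF 83865.30

FOB: the seller bears costs until goods are on board at the origin port; the buyer bears freight, insurance and all costs thereafter.
CIF value = FOB price + freight + insurance = 71337.73 + 2988.85 + 509.29 = 74835.87
Import duty = 74835.87 × 7% = 5238.51
Buyer bears: freight 2988.85 + insurance 509.29 + destination terminal 1031.68 + brokerage 478.74 + delivery 2280.50 + duty 5238.51 = 12527.57
Landed cost = invoice 71337.73 + 12527.57 = 83865.30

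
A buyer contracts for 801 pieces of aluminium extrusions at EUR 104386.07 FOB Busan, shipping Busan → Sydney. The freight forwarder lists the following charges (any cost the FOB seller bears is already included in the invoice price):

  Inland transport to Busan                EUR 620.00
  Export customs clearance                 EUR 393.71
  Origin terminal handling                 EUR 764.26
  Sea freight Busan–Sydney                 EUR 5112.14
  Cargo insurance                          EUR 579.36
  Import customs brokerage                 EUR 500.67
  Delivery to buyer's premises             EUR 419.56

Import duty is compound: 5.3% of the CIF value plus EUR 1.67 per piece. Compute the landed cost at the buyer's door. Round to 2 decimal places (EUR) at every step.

Total landed cost: EUR 118169.58

FOB: the seller bears costs until goods are on board at the origin port; the buyer bears freight, insurance and all costs thereafter.
Already in the invoice (seller's account under FOB): inland to port, export clearance, origin terminal — exclude.
CIF value = FOB price + freight + insurance = 104386.07 + 5112.14 + 579.36 = 110077.57
Ad valorem component: 110077.57 × 5.3% = 5834.11
Specific component: 801 × 1.67 = 1337.67
Import duty = 5834.11 + 1337.67 = 7171.78
Buyer bears: freight 5112.14 + insurance 579.36 + brokerage 500.67 + delivery 419.56 + duty 7171.78 = 13783.51
Landed cost = invoice 104386.07 + 13783.51 = 118169.58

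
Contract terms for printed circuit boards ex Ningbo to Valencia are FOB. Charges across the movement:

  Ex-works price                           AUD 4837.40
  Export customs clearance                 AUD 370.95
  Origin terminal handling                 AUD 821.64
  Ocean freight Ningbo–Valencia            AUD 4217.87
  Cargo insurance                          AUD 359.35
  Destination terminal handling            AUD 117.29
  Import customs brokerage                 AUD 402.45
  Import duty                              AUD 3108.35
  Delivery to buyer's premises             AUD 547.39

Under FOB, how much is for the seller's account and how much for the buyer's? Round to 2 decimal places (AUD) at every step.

FOB: the seller bears costs until goods are on board at the origin port; the buyer bears freight, insurance and all costs thereafter.
Seller's account: goods 4837.40 + export clearance 370.95 + origin terminal 821.64 = 6029.99
Buyer's account: freight 4217.87 + insurance 359.35 + destination terminal 117.29 + brokerage 402.45 + duty 3108.35 + delivery 547.39 = 8752.70

Seller: AUD 6029.99; buyer: AUD 8752.70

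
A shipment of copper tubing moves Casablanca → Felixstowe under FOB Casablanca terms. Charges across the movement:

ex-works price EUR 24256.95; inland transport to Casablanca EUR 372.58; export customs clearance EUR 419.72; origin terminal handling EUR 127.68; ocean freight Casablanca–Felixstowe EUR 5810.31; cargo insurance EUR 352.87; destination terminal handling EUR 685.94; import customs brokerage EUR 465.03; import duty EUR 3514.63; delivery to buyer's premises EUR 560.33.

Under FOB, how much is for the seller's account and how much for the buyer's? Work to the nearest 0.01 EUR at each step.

Seller: EUR 25176.93; buyer: EUR 11389.11

FOB: the seller bears costs until goods are on board at the origin port; the buyer bears freight, insurance and all costs thereafter.
Seller's account: goods 24256.95 + inland to port 372.58 + export clearance 419.72 + origin terminal 127.68 = 25176.93
Buyer's account: freight 5810.31 + insurance 352.87 + destination terminal 685.94 + brokerage 465.03 + duty 3514.63 + delivery 560.33 = 11389.11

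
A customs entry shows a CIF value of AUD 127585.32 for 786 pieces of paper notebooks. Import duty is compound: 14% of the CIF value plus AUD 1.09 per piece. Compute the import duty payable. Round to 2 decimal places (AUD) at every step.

Ad valorem component: 127585.32 × 14% = 17861.94
Specific component: 786 × 1.09 = 856.74
Import duty = 17861.94 + 856.74 = 18718.68

Import duty: AUD 18718.68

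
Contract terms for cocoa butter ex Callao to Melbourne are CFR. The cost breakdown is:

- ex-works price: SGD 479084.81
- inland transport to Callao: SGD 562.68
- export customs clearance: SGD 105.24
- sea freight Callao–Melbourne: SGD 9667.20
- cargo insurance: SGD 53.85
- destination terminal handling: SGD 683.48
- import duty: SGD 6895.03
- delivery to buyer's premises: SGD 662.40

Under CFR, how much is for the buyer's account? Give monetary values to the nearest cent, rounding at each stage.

CFR: the seller pays costs through ocean freight to the destination port, but not insurance.
Seller's account: goods 479084.81 + inland to port 562.68 + export clearance 105.24 + freight 9667.20 = 489419.93
Buyer's account: insurance 53.85 + destination terminal 683.48 + duty 6895.03 + delivery 662.40 = 8294.76

Buyer's account: SGD 8294.76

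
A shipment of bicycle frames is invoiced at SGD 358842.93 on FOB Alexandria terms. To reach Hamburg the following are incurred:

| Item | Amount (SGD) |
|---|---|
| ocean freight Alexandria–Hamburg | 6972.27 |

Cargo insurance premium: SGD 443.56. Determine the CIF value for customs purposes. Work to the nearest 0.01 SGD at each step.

CIF value: SGD 366258.76

CIF = FOB price + freight + insurance
CIF = 358842.93 + 6972.27 + 443.56 = 366258.76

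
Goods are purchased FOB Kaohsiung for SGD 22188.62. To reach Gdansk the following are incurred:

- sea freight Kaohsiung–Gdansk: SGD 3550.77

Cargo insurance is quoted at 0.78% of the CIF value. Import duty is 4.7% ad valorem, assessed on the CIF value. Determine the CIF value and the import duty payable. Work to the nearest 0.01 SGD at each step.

Let C be the CIF value. C = FOB price + freight + 0.78% × C
C − 0.78% × C = 22188.62 + 3550.77
0.9922 × C = 25739.39
C = 25739.39 / 0.9922 = 25941.74
Insurance premium = 0.78% × 25941.74 = 202.35
Import duty = 25941.74 × 4.7% = 1219.26

CIF value: SGD 25941.74; import duty: SGD 1219.26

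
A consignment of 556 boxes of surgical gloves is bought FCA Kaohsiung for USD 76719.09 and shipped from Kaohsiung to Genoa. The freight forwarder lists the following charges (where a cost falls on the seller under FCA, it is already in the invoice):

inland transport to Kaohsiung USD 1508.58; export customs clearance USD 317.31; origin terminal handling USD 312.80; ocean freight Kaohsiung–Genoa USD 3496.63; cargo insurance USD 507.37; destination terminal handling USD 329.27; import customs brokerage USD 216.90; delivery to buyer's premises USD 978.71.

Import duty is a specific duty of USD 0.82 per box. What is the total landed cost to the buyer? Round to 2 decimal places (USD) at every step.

FCA: the seller delivers export-cleared goods to the carrier; the buyer bears costs from that point.
Already in the invoice (seller's account under FCA): inland to port, export clearance — exclude.
CIF value = FCA price + origin terminal + freight + insurance = 76719.09 + 312.80 + 3496.63 + 507.37 = 81035.89
Import duty = 556 × 0.82 = 455.92
Buyer bears: origin terminal 312.80 + freight 3496.63 + insurance 507.37 + destination terminal 329.27 + brokerage 216.90 + delivery 978.71 + duty 455.92 = 6297.60
Landed cost = invoice 76719.09 + 6297.60 = 83016.69

Total landed cost: USD 83016.69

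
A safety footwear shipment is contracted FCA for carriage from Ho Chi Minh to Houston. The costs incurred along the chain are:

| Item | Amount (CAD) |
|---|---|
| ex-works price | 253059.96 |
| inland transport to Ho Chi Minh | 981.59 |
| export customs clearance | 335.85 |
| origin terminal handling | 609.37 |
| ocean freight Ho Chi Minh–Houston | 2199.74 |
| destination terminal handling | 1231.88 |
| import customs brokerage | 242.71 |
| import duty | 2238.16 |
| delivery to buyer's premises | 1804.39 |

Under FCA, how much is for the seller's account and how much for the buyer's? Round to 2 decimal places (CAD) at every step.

Seller: CAD 254377.40; buyer: CAD 8326.25

FCA: the seller delivers export-cleared goods to the carrier; the buyer bears costs from that point.
Seller's account: goods 253059.96 + inland to port 981.59 + export clearance 335.85 = 254377.40
Buyer's account: origin terminal 609.37 + freight 2199.74 + destination terminal 1231.88 + brokerage 242.71 + duty 2238.16 + delivery 1804.39 = 8326.25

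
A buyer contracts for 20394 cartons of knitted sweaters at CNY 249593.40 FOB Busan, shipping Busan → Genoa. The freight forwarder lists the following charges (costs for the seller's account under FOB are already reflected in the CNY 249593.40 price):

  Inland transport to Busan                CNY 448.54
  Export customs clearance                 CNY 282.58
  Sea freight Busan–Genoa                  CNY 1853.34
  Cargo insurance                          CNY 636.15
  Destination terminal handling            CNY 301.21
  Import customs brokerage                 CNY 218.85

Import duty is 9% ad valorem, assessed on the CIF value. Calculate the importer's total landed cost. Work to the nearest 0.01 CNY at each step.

FOB: the seller bears costs until goods are on board at the origin port; the buyer bears freight, insurance and all costs thereafter.
Already in the invoice (seller's account under FOB): inland to port, export clearance — exclude.
CIF value = FOB price + freight + insurance = 249593.40 + 1853.34 + 636.15 = 252082.89
Import duty = 252082.89 × 9% = 22687.46
Buyer bears: freight 1853.34 + insurance 636.15 + destination terminal 301.21 + brokerage 218.85 + duty 22687.46 = 25697.01
Landed cost = invoice 249593.40 + 25697.01 = 275290.41

Total landed cost: CNY 275290.41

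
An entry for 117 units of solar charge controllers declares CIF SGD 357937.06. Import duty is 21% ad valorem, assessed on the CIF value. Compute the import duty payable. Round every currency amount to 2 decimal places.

Import duty = 357937.06 × 21% = 75166.78

Import duty: SGD 75166.78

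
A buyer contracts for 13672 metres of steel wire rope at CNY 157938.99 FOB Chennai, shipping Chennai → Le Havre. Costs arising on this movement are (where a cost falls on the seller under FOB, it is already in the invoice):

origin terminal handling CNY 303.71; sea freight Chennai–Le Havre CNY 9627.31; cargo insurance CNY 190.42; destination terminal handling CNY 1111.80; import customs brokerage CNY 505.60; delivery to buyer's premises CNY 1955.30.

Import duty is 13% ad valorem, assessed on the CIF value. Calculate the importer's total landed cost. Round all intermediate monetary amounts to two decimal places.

Total landed cost: CNY 193137.79

FOB: the seller bears costs until goods are on board at the origin port; the buyer bears freight, insurance and all costs thereafter.
Already in the invoice (seller's account under FOB): origin terminal — exclude.
CIF value = FOB price + freight + insurance = 157938.99 + 9627.31 + 190.42 = 167756.72
Import duty = 167756.72 × 13% = 21808.37
Buyer bears: freight 9627.31 + insurance 190.42 + destination terminal 1111.80 + brokerage 505.60 + delivery 1955.30 + duty 21808.37 = 35198.80
Landed cost = invoice 157938.99 + 35198.80 = 193137.79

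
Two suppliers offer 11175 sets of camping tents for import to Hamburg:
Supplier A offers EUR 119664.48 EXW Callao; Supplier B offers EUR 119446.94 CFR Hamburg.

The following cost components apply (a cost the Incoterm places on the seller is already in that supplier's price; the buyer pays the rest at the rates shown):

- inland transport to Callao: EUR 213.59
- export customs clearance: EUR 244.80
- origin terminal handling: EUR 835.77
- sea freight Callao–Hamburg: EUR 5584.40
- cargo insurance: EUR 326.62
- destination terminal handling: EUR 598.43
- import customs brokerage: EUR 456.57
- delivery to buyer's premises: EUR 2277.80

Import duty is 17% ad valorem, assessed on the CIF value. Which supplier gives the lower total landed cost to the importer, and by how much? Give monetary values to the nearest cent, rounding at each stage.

Supplier A (EXW):
CIF value = EXW price + inland to port + export clearance + origin terminal + freight + insurance = 119664.48 + 213.59 + 244.80 + 835.77 + 5584.40 + 326.62 = 126869.66
Import duty = 126869.66 × 17% = 21567.84
Buyer bears (A): 213.59 + 244.80 + 835.77 + 5584.40 + 326.62 + 598.43 + 456.57 + 2277.80 = 10537.98
Landed cost (A) = invoice 119664.48 + 10537.98 + duty 21567.84 = 151770.30
Supplier B (CFR):
CIF value = CFR price + insurance = 119446.94 + 326.62 = 119773.56
Import duty = 119773.56 × 17% = 20361.51
Buyer bears (B): 326.62 + 598.43 + 456.57 + 2277.80 = 3659.42
Landed cost (B) = invoice 119446.94 + 3659.42 + duty 20361.51 = 143467.87
Difference = |151770.30 − 143467.87| = 8302.43

Supplier B is cheaper by EUR 8302.43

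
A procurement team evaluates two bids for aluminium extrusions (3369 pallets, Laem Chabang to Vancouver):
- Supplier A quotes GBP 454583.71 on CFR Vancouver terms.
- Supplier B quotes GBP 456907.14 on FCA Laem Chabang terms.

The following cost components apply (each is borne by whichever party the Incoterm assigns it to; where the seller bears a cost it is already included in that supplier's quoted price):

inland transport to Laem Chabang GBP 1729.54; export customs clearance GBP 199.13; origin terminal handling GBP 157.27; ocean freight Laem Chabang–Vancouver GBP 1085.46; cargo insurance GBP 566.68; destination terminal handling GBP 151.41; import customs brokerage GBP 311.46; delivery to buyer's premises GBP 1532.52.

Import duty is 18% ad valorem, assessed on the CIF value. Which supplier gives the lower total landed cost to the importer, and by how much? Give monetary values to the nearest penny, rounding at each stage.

Supplier A (CFR):
CIF value = CFR price + insurance = 454583.71 + 566.68 = 455150.39
Import duty = 455150.39 × 18% = 81927.07
Buyer bears (A): 566.68 + 151.41 + 311.46 + 1532.52 = 2562.07
Landed cost (A) = invoice 454583.71 + 2562.07 + duty 81927.07 = 539072.85
Supplier B (FCA):
CIF value = FCA price + origin terminal + freight + insurance = 456907.14 + 157.27 + 1085.46 + 566.68 = 458716.55
Import duty = 458716.55 × 18% = 82568.98
Buyer bears (B): 157.27 + 1085.46 + 566.68 + 151.41 + 311.46 + 1532.52 = 3804.80
Landed cost (B) = invoice 456907.14 + 3804.80 + duty 82568.98 = 543280.92
Difference = |539072.85 − 543280.92| = 4208.07

Supplier A is cheaper by GBP 4208.07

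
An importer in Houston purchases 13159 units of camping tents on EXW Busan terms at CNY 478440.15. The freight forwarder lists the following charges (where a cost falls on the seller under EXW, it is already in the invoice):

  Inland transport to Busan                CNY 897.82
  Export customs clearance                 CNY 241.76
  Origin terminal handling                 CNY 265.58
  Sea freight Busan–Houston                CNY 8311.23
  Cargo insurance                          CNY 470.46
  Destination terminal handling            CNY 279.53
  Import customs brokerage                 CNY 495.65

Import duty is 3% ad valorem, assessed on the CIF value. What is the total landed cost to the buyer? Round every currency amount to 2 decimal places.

Total landed cost: CNY 504060.99

EXW: the seller makes goods available at their premises; the buyer bears all onward costs.
CIF value = EXW price + inland to port + export clearance + origin terminal + freight + insurance = 478440.15 + 897.82 + 241.76 + 265.58 + 8311.23 + 470.46 = 488627.00
Import duty = 488627.00 × 3% = 14658.81
Buyer bears: inland to port 897.82 + export clearance 241.76 + origin terminal 265.58 + freight 8311.23 + insurance 470.46 + destination terminal 279.53 + brokerage 495.65 + duty 14658.81 = 25620.84
Landed cost = invoice 478440.15 + 25620.84 = 504060.99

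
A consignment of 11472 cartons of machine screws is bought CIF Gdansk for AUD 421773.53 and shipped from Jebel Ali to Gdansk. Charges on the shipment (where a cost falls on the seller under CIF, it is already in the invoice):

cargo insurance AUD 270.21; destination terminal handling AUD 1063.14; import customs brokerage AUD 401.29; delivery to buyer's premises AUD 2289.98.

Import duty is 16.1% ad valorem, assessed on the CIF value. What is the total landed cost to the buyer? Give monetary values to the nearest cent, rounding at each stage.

CIF: the seller pays costs through ocean freight and marine insurance to the destination port.
Already in the invoice (seller's account under CIF): insurance — exclude.
The CIF price already equals the CIF value: 421773.53
Import duty = 421773.53 × 16.1% = 67905.54
Buyer bears: destination terminal 1063.14 + brokerage 401.29 + delivery 2289.98 + duty 67905.54 = 71659.95
Landed cost = invoice 421773.53 + 71659.95 = 493433.48

Total landed cost: AUD 493433.48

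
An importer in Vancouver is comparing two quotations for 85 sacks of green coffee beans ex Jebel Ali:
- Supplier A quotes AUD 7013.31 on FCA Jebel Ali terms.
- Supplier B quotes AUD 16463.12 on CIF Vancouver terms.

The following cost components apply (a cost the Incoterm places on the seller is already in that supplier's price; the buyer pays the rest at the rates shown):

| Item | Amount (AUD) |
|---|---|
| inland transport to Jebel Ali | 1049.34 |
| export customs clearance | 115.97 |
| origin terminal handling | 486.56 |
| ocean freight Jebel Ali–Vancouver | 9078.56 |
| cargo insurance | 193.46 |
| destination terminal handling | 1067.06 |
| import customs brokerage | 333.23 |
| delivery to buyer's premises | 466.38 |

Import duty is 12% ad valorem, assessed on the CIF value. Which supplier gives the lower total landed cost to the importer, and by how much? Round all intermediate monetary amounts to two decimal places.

Supplier A (FCA):
CIF value = FCA price + origin terminal + freight + insurance = 7013.31 + 486.56 + 9078.56 + 193.46 = 16771.89
Import duty = 16771.89 × 12% = 2012.63
Buyer bears (A): 486.56 + 9078.56 + 193.46 + 1067.06 + 333.23 + 466.38 = 11625.25
Landed cost (A) = invoice 7013.31 + 11625.25 + duty 2012.63 = 20651.19
Supplier B (CIF):
The CIF price already equals the CIF value: 16463.12
Import duty = 16463.12 × 12% = 1975.57
Buyer bears (B): 1067.06 + 333.23 + 466.38 = 1866.67
Landed cost (B) = invoice 16463.12 + 1866.67 + duty 1975.57 = 20305.36
Difference = |20651.19 − 20305.36| = 345.83

Supplier B is cheaper by AUD 345.83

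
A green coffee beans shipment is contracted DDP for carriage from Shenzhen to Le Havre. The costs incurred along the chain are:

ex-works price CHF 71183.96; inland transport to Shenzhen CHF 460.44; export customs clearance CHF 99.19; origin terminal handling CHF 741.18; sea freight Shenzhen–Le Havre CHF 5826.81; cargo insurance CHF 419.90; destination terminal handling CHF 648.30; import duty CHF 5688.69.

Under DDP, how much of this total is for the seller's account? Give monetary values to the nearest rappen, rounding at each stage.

DDP: the seller bears all costs including import duty.
Seller's account: goods 71183.96 + inland to port 460.44 + export clearance 99.19 + origin terminal 741.18 + freight 5826.81 + insurance 419.90 + destination terminal 648.30 + duty 5688.69 = 85068.47
Buyer's account: 0.00

Seller's account: CHF 85068.47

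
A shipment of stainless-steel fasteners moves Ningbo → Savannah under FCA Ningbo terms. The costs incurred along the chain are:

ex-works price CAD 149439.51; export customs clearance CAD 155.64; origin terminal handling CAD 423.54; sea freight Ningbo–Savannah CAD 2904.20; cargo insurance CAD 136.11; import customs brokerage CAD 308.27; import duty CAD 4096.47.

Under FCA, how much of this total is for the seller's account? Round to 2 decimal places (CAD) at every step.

FCA: the seller delivers export-cleared goods to the carrier; the buyer bears costs from that point.
Seller's account: goods 149439.51 + export clearance 155.64 = 149595.15
Buyer's account: origin terminal 423.54 + freight 2904.20 + insurance 136.11 + brokerage 308.27 + duty 4096.47 = 7868.59

Seller's account: CAD 149595.15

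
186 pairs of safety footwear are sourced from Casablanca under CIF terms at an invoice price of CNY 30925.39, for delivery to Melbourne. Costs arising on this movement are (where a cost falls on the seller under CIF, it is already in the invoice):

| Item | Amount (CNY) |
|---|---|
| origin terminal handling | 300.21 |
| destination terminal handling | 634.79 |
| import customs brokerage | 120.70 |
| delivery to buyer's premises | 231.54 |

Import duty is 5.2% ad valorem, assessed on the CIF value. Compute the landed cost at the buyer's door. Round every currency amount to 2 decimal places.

Total landed cost: CNY 33520.54

CIF: the seller pays costs through ocean freight and marine insurance to the destination port.
Already in the invoice (seller's account under CIF): origin terminal — exclude.
The CIF price already equals the CIF value: 30925.39
Import duty = 30925.39 × 5.2% = 1608.12
Buyer bears: destination terminal 634.79 + brokerage 120.70 + delivery 231.54 + duty 1608.12 = 2595.15
Landed cost = invoice 30925.39 + 2595.15 = 33520.54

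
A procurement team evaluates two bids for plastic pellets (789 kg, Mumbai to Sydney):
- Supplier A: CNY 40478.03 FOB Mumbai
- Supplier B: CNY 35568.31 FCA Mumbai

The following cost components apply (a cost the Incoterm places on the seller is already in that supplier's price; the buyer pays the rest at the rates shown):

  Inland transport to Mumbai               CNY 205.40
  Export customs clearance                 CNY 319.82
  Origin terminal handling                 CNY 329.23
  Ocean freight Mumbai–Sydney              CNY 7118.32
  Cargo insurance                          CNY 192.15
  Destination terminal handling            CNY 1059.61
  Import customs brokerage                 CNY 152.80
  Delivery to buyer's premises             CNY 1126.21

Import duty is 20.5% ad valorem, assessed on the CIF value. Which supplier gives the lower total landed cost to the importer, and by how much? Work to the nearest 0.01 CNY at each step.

Supplier B is cheaper by CNY 5519.49

Supplier A (FOB):
CIF value = FOB price + freight + insurance = 40478.03 + 7118.32 + 192.15 = 47788.50
Import duty = 47788.50 × 20.5% = 9796.64
Buyer bears (A): 7118.32 + 192.15 + 1059.61 + 152.80 + 1126.21 = 9649.09
Landed cost (A) = invoice 40478.03 + 9649.09 + duty 9796.64 = 59923.76
Supplier B (FCA):
CIF value = FCA price + origin terminal + freight + insurance = 35568.31 + 329.23 + 7118.32 + 192.15 = 43208.01
Import duty = 43208.01 × 20.5% = 8857.64
Buyer bears (B): 329.23 + 7118.32 + 192.15 + 1059.61 + 152.80 + 1126.21 = 9978.32
Landed cost (B) = invoice 35568.31 + 9978.32 + duty 8857.64 = 54404.27
Difference = |59923.76 − 54404.27| = 5519.49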